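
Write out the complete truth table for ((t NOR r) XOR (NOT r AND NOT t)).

t | r | Output
--------------
0 | 0 | 0
0 | 1 | 0
1 | 0 | 0
1 | 1 | 0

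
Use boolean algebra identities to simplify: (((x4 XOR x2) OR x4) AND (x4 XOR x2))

By absorption (E AND (E OR v) = E):
= (x4 XOR x2)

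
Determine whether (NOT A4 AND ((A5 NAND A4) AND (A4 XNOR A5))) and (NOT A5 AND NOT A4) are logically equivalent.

Yes, they are equivalent — the two output columns agree on all 4 assignments:
A5 | A4 | Expression 1 | Expression 2
-------------------------------------
0 | 0 | 1 | 1
0 | 1 | 0 | 0
1 | 0 | 0 | 0
1 | 1 | 0 | 0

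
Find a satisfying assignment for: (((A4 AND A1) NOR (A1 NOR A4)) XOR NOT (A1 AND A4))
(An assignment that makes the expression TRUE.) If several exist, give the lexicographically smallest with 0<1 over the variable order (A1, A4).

A1=0, A4=0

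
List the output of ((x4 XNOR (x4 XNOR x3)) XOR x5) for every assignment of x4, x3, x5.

x4 | x3 | x5 | Output
---------------------
0 | 0 | 0 | 0
0 | 0 | 1 | 1
0 | 1 | 0 | 1
0 | 1 | 1 | 0
1 | 0 | 0 | 0
1 | 0 | 1 | 1
1 | 1 | 0 | 1
1 | 1 | 1 | 0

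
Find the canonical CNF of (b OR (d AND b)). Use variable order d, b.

(d OR b) AND (NOT d OR b)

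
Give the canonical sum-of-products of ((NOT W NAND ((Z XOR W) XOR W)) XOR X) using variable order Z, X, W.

Σm(0, 1, 5, 6) = (NOT Z AND NOT X AND NOT W) OR (NOT Z AND NOT X AND W) OR (Z AND NOT X AND W) OR (Z AND X AND NOT W)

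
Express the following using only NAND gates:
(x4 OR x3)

((x4 NAND x4) NAND (x3 NAND x3))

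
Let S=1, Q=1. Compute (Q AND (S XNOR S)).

Substituting: (1 AND (1 XNOR 1))
= 1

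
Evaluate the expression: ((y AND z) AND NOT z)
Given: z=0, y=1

Substituting: ((1 AND 0) AND NOT 0)
= 0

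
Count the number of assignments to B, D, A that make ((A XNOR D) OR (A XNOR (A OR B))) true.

Satisfying assignments: (0,0,0), (0,0,1), (0,1,0), (0,1,1), (1,0,0), (1,0,1), (1,1,1)
Count: 7 out of 8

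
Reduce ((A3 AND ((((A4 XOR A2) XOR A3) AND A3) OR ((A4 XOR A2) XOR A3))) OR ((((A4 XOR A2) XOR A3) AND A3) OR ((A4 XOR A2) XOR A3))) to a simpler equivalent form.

By absorption (E OR (E AND v) = E) then absorption (E OR (E AND v) = E):
= ((A4 XOR A2) XOR A3)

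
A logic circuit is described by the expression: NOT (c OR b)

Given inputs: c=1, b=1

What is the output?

Substituting: NOT (1 OR 1)
= 0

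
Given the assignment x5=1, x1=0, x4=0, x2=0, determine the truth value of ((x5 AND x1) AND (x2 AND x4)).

Substituting: ((1 AND 0) AND (0 AND 0))
= 0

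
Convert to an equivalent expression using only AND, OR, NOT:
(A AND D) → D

NOT (A AND D) OR D
(Implication elimination: A → B = NOT A OR B)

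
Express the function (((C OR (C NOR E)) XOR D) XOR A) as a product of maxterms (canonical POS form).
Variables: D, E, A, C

ΠM(2, 3, 4, 7, 8, 9, 13, 14) = (D OR E OR NOT A OR C) AND (D OR E OR NOT A OR NOT C) AND (D OR NOT E OR A OR C) AND (D OR NOT E OR NOT A OR NOT C) AND (NOT D OR E OR A OR C) AND (NOT D OR E OR A OR NOT C) AND (NOT D OR NOT E OR A OR NOT C) AND (NOT D OR NOT E OR NOT A OR C)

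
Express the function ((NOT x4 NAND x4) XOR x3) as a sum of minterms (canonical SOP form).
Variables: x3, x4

Σm(0, 1) = (NOT x3 AND NOT x4) OR (NOT x3 AND x4)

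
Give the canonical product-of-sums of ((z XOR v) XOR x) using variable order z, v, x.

ΠM(0, 3, 5, 6) = (z OR v OR x) AND (z OR NOT v OR NOT x) AND (NOT z OR v OR NOT x) AND (NOT z OR NOT v OR x)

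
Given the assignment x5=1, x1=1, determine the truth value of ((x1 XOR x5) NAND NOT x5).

Substituting: ((1 XOR 1) NAND NOT 1)
= 1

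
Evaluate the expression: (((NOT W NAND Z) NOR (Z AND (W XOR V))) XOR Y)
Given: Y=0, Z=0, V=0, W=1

Substituting: (((NOT 1 NAND 0) NOR (0 AND (1 XOR 0))) XOR 0)
= 0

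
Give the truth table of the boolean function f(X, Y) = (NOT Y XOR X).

X | Y | Output
--------------
0 | 0 | 1
0 | 1 | 0
1 | 0 | 0
1 | 1 | 1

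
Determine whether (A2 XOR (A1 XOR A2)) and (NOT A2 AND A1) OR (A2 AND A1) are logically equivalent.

Yes, they are equivalent — the two output columns agree on all 4 assignments:
A2 | A1 | Expression 1 | Expression 2
-------------------------------------
0 | 0 | 0 | 0
0 | 1 | 1 | 1
1 | 0 | 0 | 0
1 | 1 | 1 | 1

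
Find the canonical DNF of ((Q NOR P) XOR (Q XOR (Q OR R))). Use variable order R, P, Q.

(NOT R AND NOT P AND NOT Q) OR (R AND P AND NOT Q)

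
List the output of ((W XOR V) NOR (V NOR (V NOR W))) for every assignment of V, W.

V | W | Output
--------------
0 | 0 | 1
0 | 1 | 0
1 | 0 | 0
1 | 1 | 1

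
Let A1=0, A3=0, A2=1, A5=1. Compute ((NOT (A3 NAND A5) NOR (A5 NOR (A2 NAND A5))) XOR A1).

Substituting: ((NOT (0 NAND 1) NOR (1 NOR (1 NAND 1))) XOR 0)
= 1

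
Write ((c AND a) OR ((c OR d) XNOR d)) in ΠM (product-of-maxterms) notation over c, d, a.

ΠM(4) = (NOT c OR d OR a)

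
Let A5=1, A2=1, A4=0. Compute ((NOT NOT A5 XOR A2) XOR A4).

Substituting: ((NOT NOT 1 XOR 1) XOR 0)
= 0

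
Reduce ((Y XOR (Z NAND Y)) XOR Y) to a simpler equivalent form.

By XOR self-cancellation ((E XOR v) XOR v = E):
= (Z NAND Y)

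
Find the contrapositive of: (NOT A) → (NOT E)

Contrapositive: E → A
Note: A statement and its contrapositive are logically equivalent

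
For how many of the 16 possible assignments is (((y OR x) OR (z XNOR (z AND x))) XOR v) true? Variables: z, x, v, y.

Satisfying assignments: (0,0,0,0), (0,0,0,1), (0,1,0,0), (0,1,0,1), (1,0,0,1), (1,0,1,0), (1,1,0,0), (1,1,0,1)
Count: 8 out of 16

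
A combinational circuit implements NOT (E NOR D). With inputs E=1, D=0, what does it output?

Substituting: NOT (1 NOR 0)
= 1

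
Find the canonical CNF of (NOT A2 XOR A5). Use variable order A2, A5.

(A2 OR NOT A5) AND (NOT A2 OR A5)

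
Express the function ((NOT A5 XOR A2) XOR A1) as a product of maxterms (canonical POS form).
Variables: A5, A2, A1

ΠM(1, 2, 4, 7) = (A5 OR A2 OR NOT A1) AND (A5 OR NOT A2 OR A1) AND (NOT A5 OR A2 OR A1) AND (NOT A5 OR NOT A2 OR NOT A1)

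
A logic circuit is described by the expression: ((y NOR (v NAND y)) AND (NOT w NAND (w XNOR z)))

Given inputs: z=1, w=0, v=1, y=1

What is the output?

Substituting: ((1 NOR (1 NAND 1)) AND (NOT 0 NAND (0 XNOR 1)))
= 0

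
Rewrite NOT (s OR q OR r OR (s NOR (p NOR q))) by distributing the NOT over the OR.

NOT s AND NOT q AND NOT r AND NOT (s NOR (p NOR q))
De Morgan's: NOT(OR of terms) = AND of negations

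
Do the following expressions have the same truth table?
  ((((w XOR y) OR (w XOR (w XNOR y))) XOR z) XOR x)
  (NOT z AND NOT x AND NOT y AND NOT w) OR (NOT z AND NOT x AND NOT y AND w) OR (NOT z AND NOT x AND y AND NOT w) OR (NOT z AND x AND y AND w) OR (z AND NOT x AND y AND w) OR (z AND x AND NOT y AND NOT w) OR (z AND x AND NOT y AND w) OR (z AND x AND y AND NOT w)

Yes, they are equivalent — the two output columns agree on all 16 assignments:
z | x | y | w | Expression 1 | Expression 2
-------------------------------------------
0 | 0 | 0 | 0 | 1 | 1
0 | 0 | 0 | 1 | 1 | 1
0 | 0 | 1 | 0 | 1 | 1
0 | 0 | 1 | 1 | 0 | 0
0 | 1 | 0 | 0 | 0 | 0
0 | 1 | 0 | 1 | 0 | 0
0 | 1 | 1 | 0 | 0 | 0
0 | 1 | 1 | 1 | 1 | 1
1 | 0 | 0 | 0 | 0 | 0
1 | 0 | 0 | 1 | 0 | 0
1 | 0 | 1 | 0 | 0 | 0
1 | 0 | 1 | 1 | 1 | 1
1 | 1 | 0 | 0 | 1 | 1
1 | 1 | 0 | 1 | 1 | 1
1 | 1 | 1 | 0 | 1 | 1
1 | 1 | 1 | 1 | 0 | 0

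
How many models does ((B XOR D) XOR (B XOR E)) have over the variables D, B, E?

Satisfying assignments: (0,0,1), (0,1,1), (1,0,0), (1,1,0)
Count: 4 out of 8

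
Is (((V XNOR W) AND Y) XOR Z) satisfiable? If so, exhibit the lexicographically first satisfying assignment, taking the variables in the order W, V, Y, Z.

W=0, V=0, Y=0, Z=1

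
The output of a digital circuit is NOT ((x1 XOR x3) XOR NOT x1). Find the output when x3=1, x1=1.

Substituting: NOT ((1 XOR 1) XOR NOT 1)
= 1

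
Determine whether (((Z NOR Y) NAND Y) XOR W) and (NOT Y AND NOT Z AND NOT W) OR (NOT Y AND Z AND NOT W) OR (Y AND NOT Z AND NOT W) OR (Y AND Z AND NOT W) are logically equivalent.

Yes, they are equivalent — the two output columns agree on all 8 assignments:
Y | Z | W | Expression 1 | Expression 2
---------------------------------------
0 | 0 | 0 | 1 | 1
0 | 0 | 1 | 0 | 0
0 | 1 | 0 | 1 | 1
0 | 1 | 1 | 0 | 0
1 | 0 | 0 | 1 | 1
1 | 0 | 1 | 0 | 0
1 | 1 | 0 | 1 | 1
1 | 1 | 1 | 0 | 0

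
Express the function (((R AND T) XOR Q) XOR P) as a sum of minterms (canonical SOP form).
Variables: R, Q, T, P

Σm(1, 3, 4, 6, 9, 10, 12, 15) = (NOT R AND NOT Q AND NOT T AND P) OR (NOT R AND NOT Q AND T AND P) OR (NOT R AND Q AND NOT T AND NOT P) OR (NOT R AND Q AND T AND NOT P) OR (R AND NOT Q AND NOT T AND P) OR (R AND NOT Q AND T AND NOT P) OR (R AND Q AND NOT T AND NOT P) OR (R AND Q AND T AND P)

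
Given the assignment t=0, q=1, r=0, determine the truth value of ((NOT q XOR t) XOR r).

Substituting: ((NOT 1 XOR 0) XOR 0)
= 0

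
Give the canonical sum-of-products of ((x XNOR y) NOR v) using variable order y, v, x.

Σm(1, 4) = (NOT y AND NOT v AND x) OR (y AND NOT v AND NOT x)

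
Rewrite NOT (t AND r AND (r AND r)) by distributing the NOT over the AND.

NOT t OR NOT r OR NOT (r AND r)
De Morgan's: NOT(AND of terms) = OR of negations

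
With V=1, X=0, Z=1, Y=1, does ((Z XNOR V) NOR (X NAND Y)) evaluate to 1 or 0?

Substituting: ((1 XNOR 1) NOR (0 NAND 1))
= 0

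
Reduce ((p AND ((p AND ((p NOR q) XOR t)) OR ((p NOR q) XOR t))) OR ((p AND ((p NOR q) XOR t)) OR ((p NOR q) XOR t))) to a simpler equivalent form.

By absorption (E OR (E AND v) = E) then absorption (E OR (E AND v) = E):
= ((p NOR q) XOR t)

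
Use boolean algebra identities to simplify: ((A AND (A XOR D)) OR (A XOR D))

By absorption (E OR (E AND v) = E):
= (A XOR D)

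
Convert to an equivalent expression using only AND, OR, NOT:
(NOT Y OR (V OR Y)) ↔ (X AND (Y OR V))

((NOT Y OR (V OR Y)) AND (X AND (Y OR V))) OR (NOT (NOT Y OR (V OR Y)) AND NOT (X AND (Y OR V)))
(Biconditional = both true or both false)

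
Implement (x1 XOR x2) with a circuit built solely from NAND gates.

((x1 NAND (x1 NAND x2)) NAND (x2 NAND (x1 NAND x2)))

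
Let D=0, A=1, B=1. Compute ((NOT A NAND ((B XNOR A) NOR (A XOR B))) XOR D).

Substituting: ((NOT 1 NAND ((1 XNOR 1) NOR (1 XOR 1))) XOR 0)
= 1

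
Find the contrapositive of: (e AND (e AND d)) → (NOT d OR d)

Contrapositive: NOT (NOT d OR d) → NOT (e AND (e AND d))
Note: A statement and its contrapositive are logically equivalent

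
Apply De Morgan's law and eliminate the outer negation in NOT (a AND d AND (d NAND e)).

NOT a OR NOT d OR NOT (d NAND e)
De Morgan's: NOT(AND of terms) = OR of negations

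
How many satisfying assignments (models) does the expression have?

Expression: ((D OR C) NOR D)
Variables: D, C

Satisfying assignments: (0,0)
Count: 1 out of 4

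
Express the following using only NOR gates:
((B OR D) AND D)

((((B NOR D) NOR (B NOR D)) NOR ((B NOR D) NOR (B NOR D))) NOR (D NOR D))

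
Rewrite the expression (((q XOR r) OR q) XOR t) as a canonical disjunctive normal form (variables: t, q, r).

(NOT t AND NOT q AND r) OR (NOT t AND q AND NOT r) OR (NOT t AND q AND r) OR (t AND NOT q AND NOT r)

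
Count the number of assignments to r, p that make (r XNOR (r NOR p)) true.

Satisfying assignments: (0,1)
Count: 1 out of 4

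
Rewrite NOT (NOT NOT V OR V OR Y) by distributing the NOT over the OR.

NOT V AND NOT V AND NOT Y
De Morgan's: NOT(OR of terms) = AND of negations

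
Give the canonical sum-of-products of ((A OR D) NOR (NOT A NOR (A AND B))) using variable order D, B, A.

Σm(0, 2) = (NOT D AND NOT B AND NOT A) OR (NOT D AND B AND NOT A)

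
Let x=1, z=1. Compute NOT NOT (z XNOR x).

Substituting: NOT NOT (1 XNOR 1)
= 1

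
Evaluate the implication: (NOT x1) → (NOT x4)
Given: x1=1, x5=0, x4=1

Antecedent (NOT x1) = 0; consequent (NOT x4) = 0.
0 → 0 = 1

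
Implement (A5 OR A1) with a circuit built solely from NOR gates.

((A5 NOR A1) NOR (A5 NOR A1))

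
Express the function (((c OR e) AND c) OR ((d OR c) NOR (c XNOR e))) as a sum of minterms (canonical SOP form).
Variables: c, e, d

Σm(2, 4, 5, 6, 7) = (NOT c AND e AND NOT d) OR (c AND NOT e AND NOT d) OR (c AND NOT e AND d) OR (c AND e AND NOT d) OR (c AND e AND d)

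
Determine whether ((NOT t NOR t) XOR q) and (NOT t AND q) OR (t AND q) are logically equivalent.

Yes, they are equivalent — the two output columns agree on all 4 assignments:
t | q | Expression 1 | Expression 2
-----------------------------------
0 | 0 | 0 | 0
0 | 1 | 1 | 1
1 | 0 | 0 | 0
1 | 1 | 1 | 1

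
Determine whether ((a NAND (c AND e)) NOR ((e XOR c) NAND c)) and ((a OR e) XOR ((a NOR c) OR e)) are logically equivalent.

No. Counterexample: with a=0, c=0, e=0, Expression 1 = 0 but Expression 2 = 1.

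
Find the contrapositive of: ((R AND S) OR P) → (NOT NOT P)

Contrapositive: NOT P → NOT ((R AND S) OR P)
Note: A statement and its contrapositive are logically equivalent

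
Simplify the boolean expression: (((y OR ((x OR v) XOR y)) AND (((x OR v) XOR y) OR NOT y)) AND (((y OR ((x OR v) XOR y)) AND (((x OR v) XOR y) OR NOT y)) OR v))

By absorption (E AND (E OR v) = E) then distribution ((E OR v) AND (E OR NOT v) = E):
= ((x OR v) XOR y)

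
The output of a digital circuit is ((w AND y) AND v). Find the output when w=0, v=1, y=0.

Substituting: ((0 AND 0) AND 1)
= 0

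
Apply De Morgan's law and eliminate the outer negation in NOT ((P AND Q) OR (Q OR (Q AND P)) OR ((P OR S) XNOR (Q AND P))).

NOT (P AND Q) AND NOT (Q OR (Q AND P)) AND NOT ((P OR S) XNOR (Q AND P))
De Morgan's: NOT(OR of terms) = AND of negations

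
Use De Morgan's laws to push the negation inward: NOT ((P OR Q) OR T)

NOT (P OR Q) AND NOT T
De Morgan's: NOT(OR of terms) = AND of negations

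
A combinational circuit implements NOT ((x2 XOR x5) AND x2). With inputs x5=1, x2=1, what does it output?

Substituting: NOT ((1 XOR 1) AND 1)
= 1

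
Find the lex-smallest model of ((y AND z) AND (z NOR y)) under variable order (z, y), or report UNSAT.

UNSATISFIABLE - no assignment makes this expression true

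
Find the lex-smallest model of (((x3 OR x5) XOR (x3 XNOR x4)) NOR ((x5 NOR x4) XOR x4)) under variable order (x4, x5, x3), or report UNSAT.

x4=0, x5=1, x3=0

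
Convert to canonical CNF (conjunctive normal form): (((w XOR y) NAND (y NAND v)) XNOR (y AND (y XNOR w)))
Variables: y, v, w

(y OR v OR w) AND (y OR NOT v OR w) AND (NOT y OR NOT v OR w)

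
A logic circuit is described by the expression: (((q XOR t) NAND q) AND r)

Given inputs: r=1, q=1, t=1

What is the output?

Substituting: (((1 XOR 1) NAND 1) AND 1)
= 1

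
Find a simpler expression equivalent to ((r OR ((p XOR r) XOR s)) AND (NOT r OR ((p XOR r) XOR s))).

By distribution ((E OR v) AND (E OR NOT v) = E):
= ((p XOR r) XOR s)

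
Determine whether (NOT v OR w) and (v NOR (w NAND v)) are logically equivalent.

No. Counterexample: with v=0, w=0, Expression 1 = 1 but Expression 2 = 0.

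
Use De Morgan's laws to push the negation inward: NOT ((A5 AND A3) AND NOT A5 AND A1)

NOT (A5 AND A3) OR A5 OR NOT A1
De Morgan's: NOT(AND of terms) = OR of negations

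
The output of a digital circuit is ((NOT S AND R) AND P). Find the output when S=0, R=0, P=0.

Substituting: ((NOT 0 AND 0) AND 0)
= 0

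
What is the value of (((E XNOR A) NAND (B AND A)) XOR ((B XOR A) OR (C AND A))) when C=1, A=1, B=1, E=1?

Substituting: (((1 XNOR 1) NAND (1 AND 1)) XOR ((1 XOR 1) OR (1 AND 1)))
= 1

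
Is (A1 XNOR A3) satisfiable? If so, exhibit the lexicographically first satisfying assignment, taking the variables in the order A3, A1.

A3=0, A1=0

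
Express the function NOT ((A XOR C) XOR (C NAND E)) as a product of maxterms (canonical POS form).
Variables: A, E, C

ΠM(0, 2, 3, 5) = (A OR E OR C) AND (A OR NOT E OR C) AND (A OR NOT E OR NOT C) AND (NOT A OR E OR NOT C)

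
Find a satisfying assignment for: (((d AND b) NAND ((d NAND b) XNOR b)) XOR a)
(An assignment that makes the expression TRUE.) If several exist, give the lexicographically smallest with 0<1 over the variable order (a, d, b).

a=0, d=0, b=0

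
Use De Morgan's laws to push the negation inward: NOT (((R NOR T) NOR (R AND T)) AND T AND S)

NOT ((R NOR T) NOR (R AND T)) OR NOT T OR NOT S
De Morgan's: NOT(AND of terms) = OR of negations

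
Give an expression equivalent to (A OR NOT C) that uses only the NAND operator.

((A NAND A) NAND ((C NAND C) NAND (C NAND C)))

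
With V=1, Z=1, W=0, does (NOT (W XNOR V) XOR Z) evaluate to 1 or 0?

Substituting: (NOT (0 XNOR 1) XOR 1)
= 0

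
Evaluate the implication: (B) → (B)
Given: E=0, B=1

Antecedent (B) = 1; consequent (B) = 1.
1 → 1 = 1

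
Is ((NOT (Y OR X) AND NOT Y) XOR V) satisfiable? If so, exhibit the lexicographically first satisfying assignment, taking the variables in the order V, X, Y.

V=0, X=0, Y=0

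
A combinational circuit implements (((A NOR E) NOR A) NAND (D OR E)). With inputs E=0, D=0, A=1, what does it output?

Substituting: (((1 NOR 0) NOR 1) NAND (0 OR 0))
= 1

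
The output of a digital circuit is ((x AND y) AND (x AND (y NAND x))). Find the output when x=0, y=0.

Substituting: ((0 AND 0) AND (0 AND (0 NAND 0)))
= 0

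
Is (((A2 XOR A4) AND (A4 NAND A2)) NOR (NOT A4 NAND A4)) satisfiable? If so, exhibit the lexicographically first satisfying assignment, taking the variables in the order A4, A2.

UNSATISFIABLE - no assignment makes this expression true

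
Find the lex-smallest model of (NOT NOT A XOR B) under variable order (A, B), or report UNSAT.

A=0, B=1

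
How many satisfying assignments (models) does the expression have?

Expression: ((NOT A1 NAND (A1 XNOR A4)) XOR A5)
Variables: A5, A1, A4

Satisfying assignments: (0,0,1), (0,1,0), (0,1,1), (1,0,0)
Count: 4 out of 8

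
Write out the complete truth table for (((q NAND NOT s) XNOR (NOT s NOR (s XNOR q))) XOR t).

q | s | t | Output
------------------
0 | 0 | 0 | 0
0 | 0 | 1 | 1
0 | 1 | 0 | 1
0 | 1 | 1 | 0
1 | 0 | 0 | 1
1 | 0 | 1 | 0
1 | 1 | 0 | 0
1 | 1 | 1 | 1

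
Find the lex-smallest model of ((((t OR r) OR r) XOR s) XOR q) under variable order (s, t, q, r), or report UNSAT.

s=0, t=0, q=0, r=1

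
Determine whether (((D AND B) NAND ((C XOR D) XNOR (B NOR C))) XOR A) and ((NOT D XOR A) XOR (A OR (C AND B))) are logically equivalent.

No. Counterexample: with C=0, B=0, A=0, D=1, Expression 1 = 1 but Expression 2 = 0.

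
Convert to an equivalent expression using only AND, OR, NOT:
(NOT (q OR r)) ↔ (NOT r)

((NOT (q OR r)) AND (NOT r)) OR ((q OR r) AND r)
(Biconditional = both true or both false)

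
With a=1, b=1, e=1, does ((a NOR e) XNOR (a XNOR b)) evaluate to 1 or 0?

Substituting: ((1 NOR 1) XNOR (1 XNOR 1))
= 0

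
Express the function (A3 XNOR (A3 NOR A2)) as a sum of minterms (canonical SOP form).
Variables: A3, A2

Σm(1) = (NOT A3 AND A2)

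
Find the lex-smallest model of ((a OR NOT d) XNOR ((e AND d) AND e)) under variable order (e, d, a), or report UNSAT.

e=0, d=1, a=0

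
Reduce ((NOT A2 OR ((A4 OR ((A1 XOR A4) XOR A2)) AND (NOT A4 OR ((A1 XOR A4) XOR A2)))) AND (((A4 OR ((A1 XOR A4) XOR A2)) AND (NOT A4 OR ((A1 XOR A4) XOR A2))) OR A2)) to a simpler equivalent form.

By distribution ((E OR v) AND (E OR NOT v) = E) then distribution ((E OR v) AND (E OR NOT v) = E):
= ((A1 XOR A4) XOR A2)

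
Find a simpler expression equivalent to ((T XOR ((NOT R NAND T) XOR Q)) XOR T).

By XOR self-cancellation ((E XOR v) XOR v = E):
= ((NOT R NAND T) XOR Q)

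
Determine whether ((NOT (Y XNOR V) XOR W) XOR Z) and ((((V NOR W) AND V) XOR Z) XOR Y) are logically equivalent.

No. Counterexample: with W=0, V=1, Z=0, Y=0, Expression 1 = 1 but Expression 2 = 0.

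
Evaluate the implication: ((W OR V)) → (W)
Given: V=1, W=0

Antecedent ((W OR V)) = 1; consequent (W) = 0.
1 → 0 = 0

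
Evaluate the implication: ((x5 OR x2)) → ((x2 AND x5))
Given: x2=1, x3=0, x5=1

Antecedent ((x5 OR x2)) = 1; consequent ((x2 AND x5)) = 1.
1 → 1 = 1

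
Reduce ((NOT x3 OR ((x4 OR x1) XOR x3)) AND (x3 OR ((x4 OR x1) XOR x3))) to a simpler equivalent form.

By distribution ((E OR v) AND (E OR NOT v) = E):
= ((x4 OR x1) XOR x3)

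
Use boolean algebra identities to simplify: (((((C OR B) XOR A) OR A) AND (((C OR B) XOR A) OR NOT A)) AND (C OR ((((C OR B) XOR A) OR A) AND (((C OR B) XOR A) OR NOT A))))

By absorption (E AND (E OR v) = E) then distribution ((E OR v) AND (E OR NOT v) = E):
= ((C OR B) XOR A)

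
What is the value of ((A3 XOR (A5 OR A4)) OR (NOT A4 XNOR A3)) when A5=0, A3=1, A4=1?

Substituting: ((1 XOR (0 OR 1)) OR (NOT 1 XNOR 1))
= 0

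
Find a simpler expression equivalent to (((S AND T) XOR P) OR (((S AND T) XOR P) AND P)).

By absorption (E OR (E AND v) = E):
= ((S AND T) XOR P)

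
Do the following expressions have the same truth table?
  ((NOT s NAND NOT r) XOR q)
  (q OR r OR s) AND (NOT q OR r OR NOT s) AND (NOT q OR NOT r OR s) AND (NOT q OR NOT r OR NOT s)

Yes, they are equivalent — the two output columns agree on all 8 assignments:
q | r | s | Expression 1 | Expression 2
---------------------------------------
0 | 0 | 0 | 0 | 0
0 | 0 | 1 | 1 | 1
0 | 1 | 0 | 1 | 1
0 | 1 | 1 | 1 | 1
1 | 0 | 0 | 1 | 1
1 | 0 | 1 | 0 | 0
1 | 1 | 0 | 0 | 0
1 | 1 | 1 | 0 | 0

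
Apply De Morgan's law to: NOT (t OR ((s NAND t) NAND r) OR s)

NOT t AND NOT ((s NAND t) NAND r) AND NOT s
De Morgan's: NOT(OR of terms) = AND of negations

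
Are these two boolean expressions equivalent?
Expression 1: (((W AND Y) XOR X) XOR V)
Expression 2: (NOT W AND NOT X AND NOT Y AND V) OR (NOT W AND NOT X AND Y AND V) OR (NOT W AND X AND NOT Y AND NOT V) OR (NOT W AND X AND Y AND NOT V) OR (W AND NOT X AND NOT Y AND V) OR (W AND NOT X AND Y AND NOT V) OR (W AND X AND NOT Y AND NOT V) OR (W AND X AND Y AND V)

Yes, they are equivalent — the two output columns agree on all 16 assignments:
W | X | Y | V | Expression 1 | Expression 2
-------------------------------------------
0 | 0 | 0 | 0 | 0 | 0
0 | 0 | 0 | 1 | 1 | 1
0 | 0 | 1 | 0 | 0 | 0
0 | 0 | 1 | 1 | 1 | 1
0 | 1 | 0 | 0 | 1 | 1
0 | 1 | 0 | 1 | 0 | 0
0 | 1 | 1 | 0 | 1 | 1
0 | 1 | 1 | 1 | 0 | 0
1 | 0 | 0 | 0 | 0 | 0
1 | 0 | 0 | 1 | 1 | 1
1 | 0 | 1 | 0 | 1 | 1
1 | 0 | 1 | 1 | 0 | 0
1 | 1 | 0 | 0 | 1 | 1
1 | 1 | 0 | 1 | 0 | 0
1 | 1 | 1 | 0 | 0 | 0
1 | 1 | 1 | 1 | 1 | 1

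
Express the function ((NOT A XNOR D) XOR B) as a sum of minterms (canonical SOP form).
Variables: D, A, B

Σm(1, 2, 4, 7) = (NOT D AND NOT A AND B) OR (NOT D AND A AND NOT B) OR (D AND NOT A AND NOT B) OR (D AND A AND B)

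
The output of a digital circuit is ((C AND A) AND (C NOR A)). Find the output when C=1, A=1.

Substituting: ((1 AND 1) AND (1 NOR 1))
= 0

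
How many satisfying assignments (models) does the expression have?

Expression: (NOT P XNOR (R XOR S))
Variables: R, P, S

Satisfying assignments: (0,0,1), (0,1,0), (1,0,0), (1,1,1)
Count: 4 out of 8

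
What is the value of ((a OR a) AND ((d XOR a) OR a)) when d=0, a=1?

Substituting: ((1 OR 1) AND ((0 XOR 1) OR 1))
= 1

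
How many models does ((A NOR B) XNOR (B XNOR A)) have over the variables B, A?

Satisfying assignments: (0,0), (0,1), (1,0)
Count: 3 out of 4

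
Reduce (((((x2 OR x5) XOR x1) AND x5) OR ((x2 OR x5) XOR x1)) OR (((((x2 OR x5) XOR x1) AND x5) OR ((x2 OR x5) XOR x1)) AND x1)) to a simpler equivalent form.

By absorption (E OR (E AND v) = E) then absorption (E OR (E AND v) = E):
= ((x2 OR x5) XOR x1)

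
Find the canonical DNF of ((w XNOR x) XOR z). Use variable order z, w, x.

(NOT z AND NOT w AND NOT x) OR (NOT z AND w AND x) OR (z AND NOT w AND x) OR (z AND w AND NOT x)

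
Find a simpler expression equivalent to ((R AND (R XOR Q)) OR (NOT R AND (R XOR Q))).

By distribution ((E AND v) OR (E AND NOT v) = E):
= (R XOR Q)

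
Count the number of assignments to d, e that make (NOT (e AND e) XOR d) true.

Satisfying assignments: (0,0), (1,1)
Count: 2 out of 4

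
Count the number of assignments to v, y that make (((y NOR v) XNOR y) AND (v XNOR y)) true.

No assignment satisfies the expression.
Count: 0 out of 4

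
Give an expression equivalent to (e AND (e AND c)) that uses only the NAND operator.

((e NAND ((e NAND c) NAND (e NAND c))) NAND (e NAND ((e NAND c) NAND (e NAND c))))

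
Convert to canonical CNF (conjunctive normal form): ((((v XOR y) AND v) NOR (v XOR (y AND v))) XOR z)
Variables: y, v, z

(y OR v OR NOT z) AND (y OR NOT v OR z) AND (NOT y OR v OR NOT z) AND (NOT y OR NOT v OR NOT z)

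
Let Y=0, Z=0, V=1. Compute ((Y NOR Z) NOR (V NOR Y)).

Substituting: ((0 NOR 0) NOR (1 NOR 0))
= 0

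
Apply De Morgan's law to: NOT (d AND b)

NOT d OR NOT b
De Morgan's: NOT(AND of terms) = OR of negations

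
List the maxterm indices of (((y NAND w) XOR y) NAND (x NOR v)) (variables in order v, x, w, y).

ΠM(0, 2, 3) = (v OR x OR w OR y) AND (v OR x OR NOT w OR y) AND (v OR x OR NOT w OR NOT y)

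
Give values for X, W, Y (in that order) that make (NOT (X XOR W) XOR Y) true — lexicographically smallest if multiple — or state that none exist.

X=0, W=0, Y=0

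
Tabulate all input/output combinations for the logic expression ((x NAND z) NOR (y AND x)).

z | x | y | Output
------------------
0 | 0 | 0 | 0
0 | 0 | 1 | 0
0 | 1 | 0 | 0
0 | 1 | 1 | 0
1 | 0 | 0 | 0
1 | 0 | 1 | 0
1 | 1 | 0 | 1
1 | 1 | 1 | 0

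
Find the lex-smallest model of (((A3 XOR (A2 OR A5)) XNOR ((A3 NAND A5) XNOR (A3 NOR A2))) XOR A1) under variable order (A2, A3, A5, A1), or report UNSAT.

A2=0, A3=0, A5=0, A1=1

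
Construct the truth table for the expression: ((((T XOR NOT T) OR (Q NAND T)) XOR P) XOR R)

T | P | R | Q | Output
----------------------
0 | 0 | 0 | 0 | 1
0 | 0 | 0 | 1 | 1
0 | 0 | 1 | 0 | 0
0 | 0 | 1 | 1 | 0
0 | 1 | 0 | 0 | 0
0 | 1 | 0 | 1 | 0
0 | 1 | 1 | 0 | 1
0 | 1 | 1 | 1 | 1
1 | 0 | 0 | 0 | 1
1 | 0 | 0 | 1 | 1
1 | 0 | 1 | 0 | 0
1 | 0 | 1 | 1 | 0
1 | 1 | 0 | 0 | 0
1 | 1 | 0 | 1 | 0
1 | 1 | 1 | 0 | 1
1 | 1 | 1 | 1 | 1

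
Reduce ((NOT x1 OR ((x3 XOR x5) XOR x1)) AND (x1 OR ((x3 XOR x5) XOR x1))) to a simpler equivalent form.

By distribution ((E OR v) AND (E OR NOT v) = E):
= ((x3 XOR x5) XOR x1)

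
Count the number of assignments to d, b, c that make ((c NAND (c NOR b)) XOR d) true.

Satisfying assignments: (0,0,0), (0,0,1), (0,1,0), (0,1,1)
Count: 4 out of 8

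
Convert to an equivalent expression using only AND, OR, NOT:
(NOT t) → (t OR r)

t OR (t OR r)
(Implication elimination: A → B = NOT A OR B)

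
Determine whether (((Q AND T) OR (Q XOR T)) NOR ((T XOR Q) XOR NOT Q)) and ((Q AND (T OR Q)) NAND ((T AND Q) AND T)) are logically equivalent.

No. Counterexample: with Q=0, T=0, Expression 1 = 0 but Expression 2 = 1.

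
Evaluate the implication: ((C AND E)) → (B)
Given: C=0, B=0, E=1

Antecedent ((C AND E)) = 0; consequent (B) = 0.
0 → 0 = 1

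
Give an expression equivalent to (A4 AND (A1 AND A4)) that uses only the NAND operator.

((A4 NAND ((A1 NAND A4) NAND (A1 NAND A4))) NAND (A4 NAND ((A1 NAND A4) NAND (A1 NAND A4))))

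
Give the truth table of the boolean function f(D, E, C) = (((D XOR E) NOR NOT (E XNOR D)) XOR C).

D | E | C | Output
------------------
0 | 0 | 0 | 1
0 | 0 | 1 | 0
0 | 1 | 0 | 0
0 | 1 | 1 | 1
1 | 0 | 0 | 0
1 | 0 | 1 | 1
1 | 1 | 0 | 1
1 | 1 | 1 | 0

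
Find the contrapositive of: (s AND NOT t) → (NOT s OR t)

Contrapositive: NOT (NOT s OR t) → NOT (s AND NOT t)
Note: A statement and its contrapositive are logically equivalent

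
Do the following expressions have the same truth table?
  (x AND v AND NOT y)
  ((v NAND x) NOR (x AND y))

Yes, they are equivalent — the two output columns agree on all 8 assignments:
x | v | y | Expression 1 | Expression 2
---------------------------------------
0 | 0 | 0 | 0 | 0
0 | 0 | 1 | 0 | 0
0 | 1 | 0 | 0 | 0
0 | 1 | 1 | 0 | 0
1 | 0 | 0 | 0 | 0
1 | 0 | 1 | 0 | 0
1 | 1 | 0 | 1 | 1
1 | 1 | 1 | 0 | 0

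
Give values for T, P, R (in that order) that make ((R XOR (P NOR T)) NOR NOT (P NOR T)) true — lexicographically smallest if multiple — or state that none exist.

T=0, P=0, R=1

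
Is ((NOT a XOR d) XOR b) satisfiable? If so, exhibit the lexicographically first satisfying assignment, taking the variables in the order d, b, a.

d=0, b=0, a=0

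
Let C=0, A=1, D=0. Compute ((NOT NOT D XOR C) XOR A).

Substituting: ((NOT NOT 0 XOR 0) XOR 1)
= 1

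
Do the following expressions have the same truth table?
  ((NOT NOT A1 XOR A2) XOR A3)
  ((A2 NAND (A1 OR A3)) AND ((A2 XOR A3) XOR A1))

No. Counterexample: with A2=1, A3=1, A1=1, Expression 1 = 1 but Expression 2 = 0.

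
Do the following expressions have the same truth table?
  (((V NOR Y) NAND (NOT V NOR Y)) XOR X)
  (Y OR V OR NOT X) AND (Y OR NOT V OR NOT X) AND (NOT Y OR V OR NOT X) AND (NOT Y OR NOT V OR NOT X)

Yes, they are equivalent — the two output columns agree on all 8 assignments:
Y | V | X | Expression 1 | Expression 2
---------------------------------------
0 | 0 | 0 | 1 | 1
0 | 0 | 1 | 0 | 0
0 | 1 | 0 | 1 | 1
0 | 1 | 1 | 0 | 0
1 | 0 | 0 | 1 | 1
1 | 0 | 1 | 0 | 0
1 | 1 | 0 | 1 | 1
1 | 1 | 1 | 0 | 0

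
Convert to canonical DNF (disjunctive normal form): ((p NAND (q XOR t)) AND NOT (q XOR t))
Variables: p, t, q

(NOT p AND NOT t AND NOT q) OR (NOT p AND t AND q) OR (p AND NOT t AND NOT q) OR (p AND t AND q)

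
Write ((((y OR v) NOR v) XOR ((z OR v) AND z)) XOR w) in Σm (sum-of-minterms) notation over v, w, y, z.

Σm(0, 3, 5, 6, 9, 11, 12, 14) = (NOT v AND NOT w AND NOT y AND NOT z) OR (NOT v AND NOT w AND y AND z) OR (NOT v AND w AND NOT y AND z) OR (NOT v AND w AND y AND NOT z) OR (v AND NOT w AND NOT y AND z) OR (v AND NOT w AND y AND z) OR (v AND w AND NOT y AND NOT z) OR (v AND w AND y AND NOT z)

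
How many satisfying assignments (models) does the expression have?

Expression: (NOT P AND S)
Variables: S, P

Satisfying assignments: (1,0)
Count: 1 out of 4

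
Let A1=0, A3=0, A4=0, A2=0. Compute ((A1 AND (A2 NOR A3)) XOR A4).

Substituting: ((0 AND (0 NOR 0)) XOR 0)
= 0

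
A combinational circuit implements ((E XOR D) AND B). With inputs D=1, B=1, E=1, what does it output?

Substituting: ((1 XOR 1) AND 1)
= 0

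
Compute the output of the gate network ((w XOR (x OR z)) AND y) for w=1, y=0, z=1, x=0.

Substituting: ((1 XOR (0 OR 1)) AND 0)
= 0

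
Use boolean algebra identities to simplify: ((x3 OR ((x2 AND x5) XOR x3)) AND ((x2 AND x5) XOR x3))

By absorption (E AND (E OR v) = E):
= ((x2 AND x5) XOR x3)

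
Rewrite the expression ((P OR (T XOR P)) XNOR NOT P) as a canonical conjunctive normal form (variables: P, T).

(P OR T) AND (NOT P OR T) AND (NOT P OR NOT T)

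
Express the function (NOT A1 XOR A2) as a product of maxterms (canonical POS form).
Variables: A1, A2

ΠM(1, 2) = (A1 OR NOT A2) AND (NOT A1 OR A2)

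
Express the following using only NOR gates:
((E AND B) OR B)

((((E NOR E) NOR (B NOR B)) NOR B) NOR (((E NOR E) NOR (B NOR B)) NOR B))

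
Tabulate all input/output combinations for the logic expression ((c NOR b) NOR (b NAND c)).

b | c | Output
--------------
0 | 0 | 0
0 | 1 | 0
1 | 0 | 0
1 | 1 | 1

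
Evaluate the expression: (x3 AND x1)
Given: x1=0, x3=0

Substituting: (0 AND 0)
= 0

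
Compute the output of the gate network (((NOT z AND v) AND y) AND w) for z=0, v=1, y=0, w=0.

Substituting: (((NOT 0 AND 1) AND 0) AND 0)
= 0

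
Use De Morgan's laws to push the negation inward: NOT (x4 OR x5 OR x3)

NOT x4 AND NOT x5 AND NOT x3
De Morgan's: NOT(OR of terms) = AND of negations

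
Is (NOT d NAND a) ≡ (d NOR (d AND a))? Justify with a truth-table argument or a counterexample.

No. Counterexample: with d=0, a=1, Expression 1 = 0 but Expression 2 = 1.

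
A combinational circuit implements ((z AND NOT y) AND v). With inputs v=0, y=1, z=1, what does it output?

Substituting: ((1 AND NOT 1) AND 0)
= 0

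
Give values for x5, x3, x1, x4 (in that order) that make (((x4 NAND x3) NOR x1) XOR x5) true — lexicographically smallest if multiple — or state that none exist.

x5=0, x3=1, x1=0, x4=1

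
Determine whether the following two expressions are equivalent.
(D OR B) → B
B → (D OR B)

No, Converse is not equivalent to original (counterexample: D=1, B=0)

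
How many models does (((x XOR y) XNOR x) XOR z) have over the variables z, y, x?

Satisfying assignments: (0,0,0), (0,0,1), (1,1,0), (1,1,1)
Count: 4 out of 8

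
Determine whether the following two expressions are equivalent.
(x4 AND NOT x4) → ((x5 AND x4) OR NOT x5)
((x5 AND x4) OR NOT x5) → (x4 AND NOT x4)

No, Converse is not equivalent to original (counterexample: x5=0, x4=0)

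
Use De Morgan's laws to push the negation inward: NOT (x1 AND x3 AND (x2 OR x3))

NOT x1 OR NOT x3 OR NOT (x2 OR x3)
De Morgan's: NOT(AND of terms) = OR of negations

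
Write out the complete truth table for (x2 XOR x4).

x4 | x2 | Output
----------------
0 | 0 | 0
0 | 1 | 1
1 | 0 | 1
1 | 1 | 0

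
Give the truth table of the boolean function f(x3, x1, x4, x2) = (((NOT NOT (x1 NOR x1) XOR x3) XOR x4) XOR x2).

x3 | x1 | x4 | x2 | Output
--------------------------
0 | 0 | 0 | 0 | 1
0 | 0 | 0 | 1 | 0
0 | 0 | 1 | 0 | 0
0 | 0 | 1 | 1 | 1
0 | 1 | 0 | 0 | 0
0 | 1 | 0 | 1 | 1
0 | 1 | 1 | 0 | 1
0 | 1 | 1 | 1 | 0
1 | 0 | 0 | 0 | 0
1 | 0 | 0 | 1 | 1
1 | 0 | 1 | 0 | 1
1 | 0 | 1 | 1 | 0
1 | 1 | 0 | 0 | 1
1 | 1 | 0 | 1 | 0
1 | 1 | 1 | 0 | 0
1 | 1 | 1 | 1 | 1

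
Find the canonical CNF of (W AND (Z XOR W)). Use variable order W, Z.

(W OR Z) AND (W OR NOT Z) AND (NOT W OR NOT Z)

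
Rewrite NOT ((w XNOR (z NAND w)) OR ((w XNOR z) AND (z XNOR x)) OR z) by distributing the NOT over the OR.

NOT (w XNOR (z NAND w)) AND NOT ((w XNOR z) AND (z XNOR x)) AND NOT z
De Morgan's: NOT(OR of terms) = AND of negations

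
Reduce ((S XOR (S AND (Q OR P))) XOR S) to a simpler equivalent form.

By XOR self-cancellation ((E XOR v) XOR v = E):
= (S AND (Q OR P))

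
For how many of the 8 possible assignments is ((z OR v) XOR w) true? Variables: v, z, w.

Satisfying assignments: (0,0,1), (0,1,0), (1,0,0), (1,1,0)
Count: 4 out of 8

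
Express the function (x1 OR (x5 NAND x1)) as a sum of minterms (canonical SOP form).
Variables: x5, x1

Σm(0, 1, 2, 3) = (NOT x5 AND NOT x1) OR (NOT x5 AND x1) OR (x5 AND NOT x1) OR (x5 AND x1)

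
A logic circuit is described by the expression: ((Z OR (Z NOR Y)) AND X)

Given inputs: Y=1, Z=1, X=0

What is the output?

Substituting: ((1 OR (1 NOR 1)) AND 0)
= 0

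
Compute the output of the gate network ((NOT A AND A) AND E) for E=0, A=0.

Substituting: ((NOT 0 AND 0) AND 0)
= 0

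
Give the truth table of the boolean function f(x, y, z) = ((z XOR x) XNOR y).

x | y | z | Output
------------------
0 | 0 | 0 | 1
0 | 0 | 1 | 0
0 | 1 | 0 | 0
0 | 1 | 1 | 1
1 | 0 | 0 | 0
1 | 0 | 1 | 1
1 | 1 | 0 | 1
1 | 1 | 1 | 0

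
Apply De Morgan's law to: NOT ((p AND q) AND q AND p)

NOT (p AND q) OR NOT q OR NOT p
De Morgan's: NOT(AND of terms) = OR of negations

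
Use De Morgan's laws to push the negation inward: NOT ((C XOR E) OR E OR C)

NOT (C XOR E) AND NOT E AND NOT C
De Morgan's: NOT(OR of terms) = AND of negations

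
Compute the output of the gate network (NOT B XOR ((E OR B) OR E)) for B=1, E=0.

Substituting: (NOT 1 XOR ((0 OR 1) OR 0))
= 1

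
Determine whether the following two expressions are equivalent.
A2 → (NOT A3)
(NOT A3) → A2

No, Converse is not equivalent to original (counterexample: A2=0, A3=0)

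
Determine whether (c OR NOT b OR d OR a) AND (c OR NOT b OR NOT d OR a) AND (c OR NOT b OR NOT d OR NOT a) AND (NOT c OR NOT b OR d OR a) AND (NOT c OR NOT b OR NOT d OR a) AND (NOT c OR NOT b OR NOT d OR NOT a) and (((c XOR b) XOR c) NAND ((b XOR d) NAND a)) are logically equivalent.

Yes, they are equivalent — the two output columns agree on all 16 assignments:
c | b | d | a | Expression 1 | Expression 2
-------------------------------------------
0 | 0 | 0 | 0 | 1 | 1
0 | 0 | 0 | 1 | 1 | 1
0 | 0 | 1 | 0 | 1 | 1
0 | 0 | 1 | 1 | 1 | 1
0 | 1 | 0 | 0 | 0 | 0
0 | 1 | 0 | 1 | 1 | 1
0 | 1 | 1 | 0 | 0 | 0
0 | 1 | 1 | 1 | 0 | 0
1 | 0 | 0 | 0 | 1 | 1
1 | 0 | 0 | 1 | 1 | 1
1 | 0 | 1 | 0 | 1 | 1
1 | 0 | 1 | 1 | 1 | 1
1 | 1 | 0 | 0 | 0 | 0
1 | 1 | 0 | 1 | 1 | 1
1 | 1 | 1 | 0 | 0 | 0
1 | 1 | 1 | 1 | 0 | 0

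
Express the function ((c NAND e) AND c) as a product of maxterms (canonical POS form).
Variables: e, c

ΠM(0, 2, 3) = (e OR c) AND (NOT e OR c) AND (NOT e OR NOT c)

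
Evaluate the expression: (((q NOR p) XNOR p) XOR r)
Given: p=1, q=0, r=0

Substituting: (((0 NOR 1) XNOR 1) XOR 0)
= 0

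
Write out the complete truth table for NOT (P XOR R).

P | R | Output
--------------
0 | 0 | 1
0 | 1 | 0
1 | 0 | 0
1 | 1 | 1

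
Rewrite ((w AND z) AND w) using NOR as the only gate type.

((((w NOR w) NOR (z NOR z)) NOR ((w NOR w) NOR (z NOR z))) NOR (w NOR w))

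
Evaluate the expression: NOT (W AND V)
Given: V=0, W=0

Substituting: NOT (0 AND 0)
= 1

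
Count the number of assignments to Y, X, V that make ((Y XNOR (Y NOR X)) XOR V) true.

Satisfying assignments: (0,0,1), (0,1,0), (1,0,1), (1,1,1)
Count: 4 out of 8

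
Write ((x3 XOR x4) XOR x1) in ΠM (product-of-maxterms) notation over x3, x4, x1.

ΠM(0, 3, 5, 6) = (x3 OR x4 OR x1) AND (x3 OR NOT x4 OR NOT x1) AND (NOT x3 OR x4 OR NOT x1) AND (NOT x3 OR NOT x4 OR x1)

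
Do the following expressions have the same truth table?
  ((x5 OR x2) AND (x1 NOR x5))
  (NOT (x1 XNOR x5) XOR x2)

No. Counterexample: with x2=0, x5=0, x1=1, Expression 1 = 0 but Expression 2 = 1.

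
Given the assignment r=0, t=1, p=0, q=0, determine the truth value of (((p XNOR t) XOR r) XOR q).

Substituting: (((0 XNOR 1) XOR 0) XOR 0)
= 0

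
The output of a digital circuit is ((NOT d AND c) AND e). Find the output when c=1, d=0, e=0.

Substituting: ((NOT 0 AND 1) AND 0)
= 0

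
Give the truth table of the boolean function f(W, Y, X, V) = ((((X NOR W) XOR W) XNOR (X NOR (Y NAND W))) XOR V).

W | Y | X | V | Output
----------------------
0 | 0 | 0 | 0 | 0
0 | 0 | 0 | 1 | 1
0 | 0 | 1 | 0 | 1
0 | 0 | 1 | 1 | 0
0 | 1 | 0 | 0 | 0
0 | 1 | 0 | 1 | 1
0 | 1 | 1 | 0 | 1
0 | 1 | 1 | 1 | 0
1 | 0 | 0 | 0 | 0
1 | 0 | 0 | 1 | 1
1 | 0 | 1 | 0 | 0
1 | 0 | 1 | 1 | 1
1 | 1 | 0 | 0 | 1
1 | 1 | 0 | 1 | 0
1 | 1 | 1 | 0 | 0
1 | 1 | 1 | 1 | 1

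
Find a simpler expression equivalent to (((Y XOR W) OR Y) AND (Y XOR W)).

By absorption (E AND (E OR v) = E):
= (Y XOR W)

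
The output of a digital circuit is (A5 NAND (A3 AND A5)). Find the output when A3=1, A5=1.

Substituting: (1 NAND (1 AND 1))
= 0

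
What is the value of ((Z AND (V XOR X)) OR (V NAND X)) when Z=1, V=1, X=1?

Substituting: ((1 AND (1 XOR 1)) OR (1 NAND 1))
= 0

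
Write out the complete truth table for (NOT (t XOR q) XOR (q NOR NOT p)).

p | q | t | Output
------------------
0 | 0 | 0 | 1
0 | 0 | 1 | 0
0 | 1 | 0 | 0
0 | 1 | 1 | 1
1 | 0 | 0 | 0
1 | 0 | 1 | 1
1 | 1 | 0 | 0
1 | 1 | 1 | 1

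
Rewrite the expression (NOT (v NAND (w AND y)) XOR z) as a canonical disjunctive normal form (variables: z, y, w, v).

(NOT z AND y AND w AND v) OR (z AND NOT y AND NOT w AND NOT v) OR (z AND NOT y AND NOT w AND v) OR (z AND NOT y AND w AND NOT v) OR (z AND NOT y AND w AND v) OR (z AND y AND NOT w AND NOT v) OR (z AND y AND NOT w AND v) OR (z AND y AND w AND NOT v)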